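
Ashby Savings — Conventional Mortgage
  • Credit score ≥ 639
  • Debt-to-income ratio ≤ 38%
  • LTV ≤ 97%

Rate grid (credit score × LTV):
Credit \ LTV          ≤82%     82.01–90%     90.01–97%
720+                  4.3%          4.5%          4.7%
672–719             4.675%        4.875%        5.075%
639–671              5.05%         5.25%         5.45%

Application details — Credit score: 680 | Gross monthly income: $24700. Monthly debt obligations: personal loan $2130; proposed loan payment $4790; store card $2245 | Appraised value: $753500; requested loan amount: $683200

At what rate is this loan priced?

Credit score 680 ≥ 639; Total monthly debts = (2,130 + 4,790 + 2,245) = 9,165. DTI = 9,165/24,700 = 37.1% ≤ 38%
Loan-to-value = 683,200/753,500 = 90.7% — pass (97% max)
Score 680 is in the 672–719 band; LTV 90.7% is in the 90.01–97% band → 5.075%.

5.075%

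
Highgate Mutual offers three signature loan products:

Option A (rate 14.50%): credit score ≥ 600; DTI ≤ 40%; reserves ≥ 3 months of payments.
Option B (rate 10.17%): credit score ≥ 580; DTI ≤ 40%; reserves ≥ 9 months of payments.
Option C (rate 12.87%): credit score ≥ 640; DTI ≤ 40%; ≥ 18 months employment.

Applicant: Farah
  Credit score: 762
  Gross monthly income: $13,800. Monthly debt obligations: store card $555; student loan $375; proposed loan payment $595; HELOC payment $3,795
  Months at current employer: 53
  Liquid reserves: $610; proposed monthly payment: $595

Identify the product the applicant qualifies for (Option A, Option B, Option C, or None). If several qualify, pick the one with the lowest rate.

Option C

Total debts = (555 + 375 + 595 + 3,795) = 5,320; DTI = 5,320/13,800 = 38.6%.
Reserves = 610/595 = 1.0 months.
Option A: score 762 ≥ 600; DTI 38.6% ≤ 40%; reserves 1.0 < 3 mo → does not qualify.
Option B: score 762 ≥ 580; DTI 38.6% ≤ 40%; reserves 1.0 < 9 mo → does not qualify.
Option C: score 762 ≥ 640; DTI 38.6% ≤ 40%; employment 53 ≥ 18 mo → qualifies.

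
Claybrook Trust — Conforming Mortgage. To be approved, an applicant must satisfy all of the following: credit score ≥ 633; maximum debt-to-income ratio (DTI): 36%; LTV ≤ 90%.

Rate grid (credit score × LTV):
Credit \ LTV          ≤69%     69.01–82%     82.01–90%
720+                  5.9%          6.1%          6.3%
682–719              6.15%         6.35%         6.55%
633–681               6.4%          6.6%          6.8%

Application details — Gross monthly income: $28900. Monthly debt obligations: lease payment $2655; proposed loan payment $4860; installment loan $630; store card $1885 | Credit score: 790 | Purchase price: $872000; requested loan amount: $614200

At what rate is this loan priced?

6.1%

Credit score 790 ≥ 633; Total monthly debts = (2,655 + 4,860 + 630 + 1,885) = 10,030. DTI = 10,030/28,900 = 34.7% ≤ 36%
LTV = 614,200/872,000 = 70.4% ≤ 90%
Row: 790 falls in 720+. Column: 70.4% falls in 69.01–82%. Rate = 6.1%.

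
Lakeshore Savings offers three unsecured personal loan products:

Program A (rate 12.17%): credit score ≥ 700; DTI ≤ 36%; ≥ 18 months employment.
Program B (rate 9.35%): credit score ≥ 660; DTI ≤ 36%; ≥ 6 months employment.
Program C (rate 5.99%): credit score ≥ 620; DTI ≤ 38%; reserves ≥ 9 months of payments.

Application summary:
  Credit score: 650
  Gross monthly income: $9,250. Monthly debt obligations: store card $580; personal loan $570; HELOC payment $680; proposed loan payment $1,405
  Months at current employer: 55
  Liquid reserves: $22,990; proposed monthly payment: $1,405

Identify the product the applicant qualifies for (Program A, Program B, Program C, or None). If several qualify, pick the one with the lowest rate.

Total debts = (580 + 570 + 680 + 1,405) = 3,235; DTI = 3,235/9,250 = 35%.
Reserves = 22,990/1,405 = 16.4 months.
Program A: score 650 < 700; DTI 35% ≤ 36%; employment 55 ≥ 18 mo → does not qualify.
Program B: score 650 < 660; DTI 35% ≤ 36%; employment 55 ≥ 6 mo → does not qualify.
Program C: score 650 ≥ 620; DTI 35% ≤ 38%; reserves 16.4 ≥ 9 mo → qualifies.

Program C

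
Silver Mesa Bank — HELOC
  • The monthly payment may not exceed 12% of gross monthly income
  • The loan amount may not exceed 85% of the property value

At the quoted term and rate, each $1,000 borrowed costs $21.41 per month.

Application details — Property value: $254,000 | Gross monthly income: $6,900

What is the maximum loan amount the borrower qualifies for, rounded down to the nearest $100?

$38,600

Payment cap: 12% × $6,900 = $828/month.
At $21.41 per $1,000, that supports 828/21.41 × 1,000 ≈ $38,673 → $38,600.
LTV cap: 85% × $254,000 = $215,900 → $215,900.
Binding constraint: payment-to-income.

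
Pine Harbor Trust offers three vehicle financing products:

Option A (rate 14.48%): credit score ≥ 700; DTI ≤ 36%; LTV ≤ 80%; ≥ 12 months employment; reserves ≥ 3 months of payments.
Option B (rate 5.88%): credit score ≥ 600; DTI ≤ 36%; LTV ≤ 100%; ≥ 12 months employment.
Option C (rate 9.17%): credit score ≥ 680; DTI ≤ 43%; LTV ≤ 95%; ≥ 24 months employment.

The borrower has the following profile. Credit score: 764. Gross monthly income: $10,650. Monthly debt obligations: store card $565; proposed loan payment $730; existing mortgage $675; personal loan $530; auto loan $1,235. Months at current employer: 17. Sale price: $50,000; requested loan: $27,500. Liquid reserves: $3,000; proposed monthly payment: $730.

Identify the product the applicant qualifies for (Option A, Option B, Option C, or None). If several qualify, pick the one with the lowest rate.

Total debts = (565 + 730 + 675 + 530 + 1,235) = 3,735; DTI = 3,735/10,650 = 35.1%.
LTV = 27,500/50,000 = 55%.
Reserves = 3,000/730 = 4.1 months.
Option A: score 764 ≥ 700; DTI 35.1% ≤ 36%; LTV 55% ≤ 80%; employment 17 ≥ 12 mo; reserves 4.1 ≥ 3 mo → qualifies.
Option B: score 764 ≥ 600; DTI 35.1% ≤ 36%; LTV 55% ≤ 100%; employment 17 ≥ 12 mo → qualifies.
Option C: score 764 ≥ 680; DTI 35.1% ≤ 43%; LTV 55% ≤ 95%; employment 17 < 24 mo → does not qualify.
Qualifying: Option A, Option B. Lowest rate is 5.88% → Option B.

Option B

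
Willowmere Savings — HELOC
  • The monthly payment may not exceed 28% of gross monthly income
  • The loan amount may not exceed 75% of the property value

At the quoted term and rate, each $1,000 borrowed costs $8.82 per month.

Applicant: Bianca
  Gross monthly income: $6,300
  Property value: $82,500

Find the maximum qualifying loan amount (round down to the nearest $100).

$61,800

Payment cap: 28% × $6,300 = $1,764/month.
At $8.82 per $1,000, that supports 1,764/8.82 × 1,000 ≈ $200,000 → $200,000.
LTV cap: 75% × $82,500 = $61,875 → $61,800.
Binding constraint: loan-to-value.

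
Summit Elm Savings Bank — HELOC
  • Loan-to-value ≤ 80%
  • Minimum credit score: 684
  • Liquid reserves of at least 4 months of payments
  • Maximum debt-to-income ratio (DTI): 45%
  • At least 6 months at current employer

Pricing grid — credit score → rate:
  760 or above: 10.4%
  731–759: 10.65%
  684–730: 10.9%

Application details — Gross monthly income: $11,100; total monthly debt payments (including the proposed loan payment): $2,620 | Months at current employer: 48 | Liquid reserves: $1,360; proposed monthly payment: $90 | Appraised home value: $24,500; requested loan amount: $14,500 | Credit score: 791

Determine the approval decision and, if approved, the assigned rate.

Credit score 791 ≥ 684 (meets minimum)
DTI = 2,620/11,100 = 23.6% ≤ 45%
Reserves = 1,360/90 = 15.1 months ≥ 4
LTV: 14,500 ÷ 24,500 = 59.2%, within 80% cap
Employment 48 ≥ 6 months
All requirements met. Score 791 falls in the 760 or above tier → 10.4%.

Approved at 10.4%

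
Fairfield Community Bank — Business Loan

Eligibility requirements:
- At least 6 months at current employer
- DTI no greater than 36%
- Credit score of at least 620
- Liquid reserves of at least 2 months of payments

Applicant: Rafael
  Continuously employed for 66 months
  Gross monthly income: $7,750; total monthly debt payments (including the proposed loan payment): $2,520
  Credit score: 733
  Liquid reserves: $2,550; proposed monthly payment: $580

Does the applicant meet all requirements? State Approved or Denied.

Employment 66 ≥ 6 months
Debt-to-income = 2,520/7,750 = 32.5% — meets 36% limit
Credit score 733 ≥ 620 (meets)
Reserves = 2,550/580 = 4.4 months ≥ 2
All criteria satisfied.

Approved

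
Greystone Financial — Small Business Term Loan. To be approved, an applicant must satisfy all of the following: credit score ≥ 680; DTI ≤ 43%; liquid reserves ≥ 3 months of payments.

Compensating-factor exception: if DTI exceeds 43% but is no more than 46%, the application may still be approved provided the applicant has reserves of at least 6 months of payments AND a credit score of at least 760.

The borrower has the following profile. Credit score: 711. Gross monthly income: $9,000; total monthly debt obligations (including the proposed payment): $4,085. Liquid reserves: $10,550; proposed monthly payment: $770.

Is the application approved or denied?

Credit score 711 ≥ 680 (meets base)
DTI: 4,085 ÷ 9,000 = 45.4%, over the 43% base limit.
Reserves = 10,550/770 = 13.7 months ≥ 3
45.4% falls in the override range (43%–46%), so the compensating-factor test applies.
Reserves 13.7 ≥ 6 months; credit score 711 < 760.
Compensating-factor requirement not fully met.

Denied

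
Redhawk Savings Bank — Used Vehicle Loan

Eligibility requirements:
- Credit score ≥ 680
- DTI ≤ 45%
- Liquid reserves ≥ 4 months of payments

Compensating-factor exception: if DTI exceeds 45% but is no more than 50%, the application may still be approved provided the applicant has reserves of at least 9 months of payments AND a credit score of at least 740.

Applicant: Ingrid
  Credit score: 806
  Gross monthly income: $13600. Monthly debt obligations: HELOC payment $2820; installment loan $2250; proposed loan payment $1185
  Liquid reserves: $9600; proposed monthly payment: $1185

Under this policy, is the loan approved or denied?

Denied

Credit score 806 ≥ 680 (meets base)
Total debts = (2,820 + 2,250 + 1,185) = 6,255. DTI = 6,255/13,600 = 46% > 45% — standard DTI limit exceeded.
Reserves = 9,600/1,185 = 8.1 months ≥ 4
DTI 46% is within the 45%–50% exception band; checking compensating factors.
Override check — reserves: 8.1 mo (short of 9); score: 806 (ok).
Compensating-factor requirement not fully met.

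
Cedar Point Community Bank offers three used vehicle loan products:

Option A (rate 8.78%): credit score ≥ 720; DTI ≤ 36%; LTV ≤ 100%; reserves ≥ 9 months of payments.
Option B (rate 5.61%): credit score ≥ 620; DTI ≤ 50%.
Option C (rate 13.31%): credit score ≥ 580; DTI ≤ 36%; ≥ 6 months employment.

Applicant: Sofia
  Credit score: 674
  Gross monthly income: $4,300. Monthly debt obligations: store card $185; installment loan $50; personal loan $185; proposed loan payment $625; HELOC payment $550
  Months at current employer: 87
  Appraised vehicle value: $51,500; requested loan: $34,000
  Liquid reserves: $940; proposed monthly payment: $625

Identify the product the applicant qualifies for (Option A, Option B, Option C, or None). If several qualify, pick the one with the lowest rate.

Total debts = (185 + 50 + 185 + 625 + 550) = 1,595; DTI = 1,595/4,300 = 37.1%.
LTV = 34,000/51,500 = 66%.
Reserves = 940/625 = 1.5 months.
Option A: score 674 < 720; DTI 37.1% > 36%; LTV 66% ≤ 100%; reserves 1.5 < 9 mo → does not qualify.
Option B: score 674 ≥ 620; DTI 37.1% ≤ 50% → qualifies.
Option C: score 674 ≥ 580; DTI 37.1% > 36%; employment 87 ≥ 6 mo → does not qualify.

Option B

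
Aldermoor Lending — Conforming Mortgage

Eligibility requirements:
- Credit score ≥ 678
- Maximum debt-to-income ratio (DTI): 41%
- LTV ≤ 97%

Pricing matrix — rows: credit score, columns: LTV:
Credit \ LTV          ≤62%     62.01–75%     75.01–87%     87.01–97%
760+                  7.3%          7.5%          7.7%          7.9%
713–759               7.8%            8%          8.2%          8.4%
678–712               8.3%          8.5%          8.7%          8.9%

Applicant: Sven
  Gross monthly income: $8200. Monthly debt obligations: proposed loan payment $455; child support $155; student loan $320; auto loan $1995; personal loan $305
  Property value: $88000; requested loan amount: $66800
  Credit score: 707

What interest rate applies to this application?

8.7%

Credit score 707 ≥ 678; Total monthly debts = (455 + 155 + 320 + 1,995 + 305) = 3,230. DTI: 3,230 ÷ 8,200 = 39.4%, within the 41% cap
Loan-to-value = 66,800/88,000 = 75.9% — pass (97% max)
Credit 707 → row 678–712; LTV 75.9% → column 75.01–87%. Grid cell → 8.7%.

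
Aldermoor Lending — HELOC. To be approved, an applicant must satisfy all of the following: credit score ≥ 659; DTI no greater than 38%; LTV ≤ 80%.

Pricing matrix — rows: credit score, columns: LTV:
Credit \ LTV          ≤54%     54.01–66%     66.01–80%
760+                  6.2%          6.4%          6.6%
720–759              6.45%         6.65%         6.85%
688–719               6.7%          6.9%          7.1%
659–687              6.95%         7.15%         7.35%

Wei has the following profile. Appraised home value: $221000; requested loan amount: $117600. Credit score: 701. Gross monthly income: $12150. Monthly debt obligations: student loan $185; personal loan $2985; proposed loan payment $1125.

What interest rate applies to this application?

Credit score 701 ≥ 659; Total monthly debts = (185 + 2,985 + 1,125) = 4,295. DTI = 4,295/12,150 = 35.3% ≤ 38%
Loan-to-value = 117,600/221,000 = 53.2% — pass (80% max)
Row: 701 falls in 688–719. Column: 53.2% falls in ≤54%. Rate = 6.7%.

6.7%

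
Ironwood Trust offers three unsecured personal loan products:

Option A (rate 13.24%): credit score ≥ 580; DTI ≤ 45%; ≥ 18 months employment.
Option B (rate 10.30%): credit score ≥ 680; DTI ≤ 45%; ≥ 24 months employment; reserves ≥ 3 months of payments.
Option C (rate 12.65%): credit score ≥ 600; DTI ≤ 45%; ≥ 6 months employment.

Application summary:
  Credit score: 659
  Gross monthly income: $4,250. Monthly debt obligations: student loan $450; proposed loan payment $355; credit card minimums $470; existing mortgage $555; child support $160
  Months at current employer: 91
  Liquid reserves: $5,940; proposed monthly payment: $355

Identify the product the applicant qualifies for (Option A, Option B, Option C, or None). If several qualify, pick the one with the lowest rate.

None

Total debts = (450 + 355 + 470 + 555 + 160) = 1,990; DTI = 1,990/4,250 = 46.8%.
Reserves = 5,940/355 = 16.7 months.
Option A: score 659 ≥ 580; DTI 46.8% > 45%; employment 91 ≥ 18 mo → does not qualify.
Option B: score 659 < 680; DTI 46.8% > 45%; employment 91 ≥ 24 mo; reserves 16.7 ≥ 3 mo → does not qualify.
Option C: score 659 ≥ 600; DTI 46.8% > 45%; employment 91 ≥ 6 mo → does not qualify.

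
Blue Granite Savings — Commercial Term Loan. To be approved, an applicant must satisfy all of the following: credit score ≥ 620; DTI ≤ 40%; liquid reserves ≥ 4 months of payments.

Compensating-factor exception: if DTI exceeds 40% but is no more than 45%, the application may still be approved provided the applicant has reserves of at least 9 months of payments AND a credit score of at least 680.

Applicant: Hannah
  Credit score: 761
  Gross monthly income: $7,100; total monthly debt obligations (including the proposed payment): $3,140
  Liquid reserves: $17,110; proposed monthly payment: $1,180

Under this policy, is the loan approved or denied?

Approved

Credit score 761 ≥ 620 (meets base)
DTI = 3,140/7,100 = 44.2% > 40% — standard DTI limit exceeded.
Reserves = 17,110/1,180 = 14.5 months ≥ 4
DTI 44.2% is within the 40%–45% exception band; checking compensating factors.
Override check — reserves: 14.5 mo (ok); score: 761 (ok).
Both compensating conditions met → exception applies.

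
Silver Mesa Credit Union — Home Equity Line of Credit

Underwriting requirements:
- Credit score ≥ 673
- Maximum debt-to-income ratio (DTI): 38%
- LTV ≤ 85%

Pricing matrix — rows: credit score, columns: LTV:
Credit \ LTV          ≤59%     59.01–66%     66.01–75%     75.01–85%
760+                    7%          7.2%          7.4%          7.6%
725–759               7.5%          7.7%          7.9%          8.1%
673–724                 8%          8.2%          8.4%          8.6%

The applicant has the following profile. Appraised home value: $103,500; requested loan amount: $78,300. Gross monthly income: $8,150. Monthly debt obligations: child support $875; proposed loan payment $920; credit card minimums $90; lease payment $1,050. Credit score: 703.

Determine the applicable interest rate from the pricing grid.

Credit score 703 ≥ 673; Total monthly debts = (875 + 920 + 90 + 1,050) = 2,935. DTI = 2,935/8,150 = 36% ≤ 38%
LTV = 78,300/103,500 = 75.7% ≤ 85%
Row: 703 falls in 673–724. Column: 75.7% falls in 75.01–85%. Rate = 8.6%.

8.6%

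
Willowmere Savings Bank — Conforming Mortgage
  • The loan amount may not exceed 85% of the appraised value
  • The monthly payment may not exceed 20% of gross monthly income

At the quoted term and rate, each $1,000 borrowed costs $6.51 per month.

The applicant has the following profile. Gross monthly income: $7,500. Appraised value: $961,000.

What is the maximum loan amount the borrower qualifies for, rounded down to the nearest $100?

$230,400

Payment cap: 20% × $7,500 = $1,500/month.
At $6.51 per $1,000, that supports 1,500/6.51 × 1,000 ≈ $230,414 → $230,400.
LTV cap: 85% × $961,000 = $816,850 → $816,800.
Binding constraint: payment-to-income.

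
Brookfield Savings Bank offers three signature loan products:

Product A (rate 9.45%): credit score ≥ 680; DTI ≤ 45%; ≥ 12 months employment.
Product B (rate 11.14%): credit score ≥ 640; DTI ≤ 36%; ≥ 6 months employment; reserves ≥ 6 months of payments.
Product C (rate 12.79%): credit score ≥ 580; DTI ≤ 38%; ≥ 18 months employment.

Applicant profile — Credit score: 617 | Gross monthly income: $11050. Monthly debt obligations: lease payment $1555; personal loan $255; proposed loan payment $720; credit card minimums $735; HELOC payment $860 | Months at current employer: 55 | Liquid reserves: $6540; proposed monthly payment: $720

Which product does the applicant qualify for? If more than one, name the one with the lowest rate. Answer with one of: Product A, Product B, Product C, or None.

Product C

Total debts = (1,555 + 255 + 720 + 735 + 860) = 4,125; DTI = 4,125/11,050 = 37.3%.
Reserves = 6,540/720 = 9.1 months.
Product A: score 617 < 680; DTI 37.3% ≤ 45%; employment 55 ≥ 12 mo → does not qualify.
Product B: score 617 < 640; DTI 37.3% > 36%; employment 55 ≥ 6 mo; reserves 9.1 ≥ 6 mo → does not qualify.
Product C: score 617 ≥ 580; DTI 37.3% ≤ 38%; employment 55 ≥ 18 mo → qualifies.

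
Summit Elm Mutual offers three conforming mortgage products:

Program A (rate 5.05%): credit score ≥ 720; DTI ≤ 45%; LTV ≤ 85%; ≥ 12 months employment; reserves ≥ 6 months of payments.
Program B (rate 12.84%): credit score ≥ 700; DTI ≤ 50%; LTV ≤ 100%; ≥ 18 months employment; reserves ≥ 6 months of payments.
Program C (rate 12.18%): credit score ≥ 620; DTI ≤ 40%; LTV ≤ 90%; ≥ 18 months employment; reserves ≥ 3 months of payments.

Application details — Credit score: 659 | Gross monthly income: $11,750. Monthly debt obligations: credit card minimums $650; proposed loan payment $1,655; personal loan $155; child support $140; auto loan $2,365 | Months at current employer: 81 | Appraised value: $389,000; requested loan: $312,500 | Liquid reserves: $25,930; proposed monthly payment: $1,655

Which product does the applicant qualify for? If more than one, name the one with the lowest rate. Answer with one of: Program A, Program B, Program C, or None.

None

Total debts = (650 + 1,655 + 155 + 140 + 2,365) = 4,965; DTI = 4,965/11,750 = 42.3%.
LTV = 312,500/389,000 = 80.3%.
Reserves = 25,930/1,655 = 15.7 months.
Program A: score 659 < 720; DTI 42.3% ≤ 45%; LTV 80.3% ≤ 85%; employment 81 ≥ 12 mo; reserves 15.7 ≥ 6 mo → does not qualify.
Program B: score 659 < 700; DTI 42.3% ≤ 50%; LTV 80.3% ≤ 100%; employment 81 ≥ 18 mo; reserves 15.7 ≥ 6 mo → does not qualify.
Program C: score 659 ≥ 620; DTI 42.3% > 40%; LTV 80.3% ≤ 90%; employment 81 ≥ 18 mo; reserves 15.7 ≥ 3 mo → does not qualify.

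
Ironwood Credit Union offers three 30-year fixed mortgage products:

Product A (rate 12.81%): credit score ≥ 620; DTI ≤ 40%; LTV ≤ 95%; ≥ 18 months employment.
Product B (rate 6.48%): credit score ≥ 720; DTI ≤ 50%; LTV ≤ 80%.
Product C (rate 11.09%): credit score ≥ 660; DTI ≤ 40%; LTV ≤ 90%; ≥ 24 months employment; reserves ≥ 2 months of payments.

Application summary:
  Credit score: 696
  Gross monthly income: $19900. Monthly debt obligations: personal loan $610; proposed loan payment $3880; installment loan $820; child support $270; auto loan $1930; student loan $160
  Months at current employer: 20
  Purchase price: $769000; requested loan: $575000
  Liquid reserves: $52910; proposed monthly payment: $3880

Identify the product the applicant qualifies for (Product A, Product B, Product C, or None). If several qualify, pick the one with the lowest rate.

Product A

Total debts = (610 + 3,880 + 820 + 270 + 1,930 + 160) = 7,670; DTI = 7,670/19,900 = 38.5%.
LTV = 575,000/769,000 = 74.8%.
Reserves = 52,910/3,880 = 13.6 months.
Product A: score 696 ≥ 620; DTI 38.5% ≤ 40%; LTV 74.8% ≤ 95%; employment 20 ≥ 18 mo → qualifies.
Product B: score 696 < 720; DTI 38.5% ≤ 50%; LTV 74.8% ≤ 80% → does not qualify.
Product C: score 696 ≥ 660; DTI 38.5% ≤ 40%; LTV 74.8% ≤ 90%; employment 20 < 24 mo; reserves 13.6 ≥ 2 mo → does not qualify.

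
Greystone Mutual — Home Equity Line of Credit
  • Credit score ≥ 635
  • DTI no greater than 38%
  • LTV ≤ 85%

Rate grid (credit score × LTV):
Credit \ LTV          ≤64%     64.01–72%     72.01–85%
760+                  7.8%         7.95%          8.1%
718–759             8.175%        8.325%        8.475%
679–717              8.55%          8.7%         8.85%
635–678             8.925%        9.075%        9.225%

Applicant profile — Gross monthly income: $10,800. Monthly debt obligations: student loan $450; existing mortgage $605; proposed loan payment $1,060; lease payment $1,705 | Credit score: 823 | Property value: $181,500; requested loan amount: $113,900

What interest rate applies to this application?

7.8%

Credit score 823 ≥ 635; Total monthly debts = (450 + 605 + 1,060 + 1,705) = 3,820. DTI: 3,820 ÷ 10,800 = 35.4%, within the 38% cap
LTV = 113,900/181,500 = 62.8% ≤ 85%
Row: 823 falls in 760+. Column: 62.8% falls in ≤64%. Rate = 7.8%.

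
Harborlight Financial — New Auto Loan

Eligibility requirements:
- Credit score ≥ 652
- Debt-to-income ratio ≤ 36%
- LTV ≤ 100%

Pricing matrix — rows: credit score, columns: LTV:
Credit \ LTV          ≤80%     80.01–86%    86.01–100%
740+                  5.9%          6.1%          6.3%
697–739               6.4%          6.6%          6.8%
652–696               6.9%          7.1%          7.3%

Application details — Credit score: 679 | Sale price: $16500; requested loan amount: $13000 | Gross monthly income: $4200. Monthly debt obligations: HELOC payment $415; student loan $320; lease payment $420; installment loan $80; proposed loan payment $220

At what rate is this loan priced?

Credit score 679 ≥ 652; Total monthly debts = (415 + 320 + 420 + 80 + 220) = 1,455. DTI = 1,455/4,200 = 34.6% ≤ 36%
LTV = 13,000/16,500 = 78.8% ≤ 100%
Credit 679 → row 652–696; LTV 78.8% → column ≤80%. Grid cell → 6.9%.

6.9%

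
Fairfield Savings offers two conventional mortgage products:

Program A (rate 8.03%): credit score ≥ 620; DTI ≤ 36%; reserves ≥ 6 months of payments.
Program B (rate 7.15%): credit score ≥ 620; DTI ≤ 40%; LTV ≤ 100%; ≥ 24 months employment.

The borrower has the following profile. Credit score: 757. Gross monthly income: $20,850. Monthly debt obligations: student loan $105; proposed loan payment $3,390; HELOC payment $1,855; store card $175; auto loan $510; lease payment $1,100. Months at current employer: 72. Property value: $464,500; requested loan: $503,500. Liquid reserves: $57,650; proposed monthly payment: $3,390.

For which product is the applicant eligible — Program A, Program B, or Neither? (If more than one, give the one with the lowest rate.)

Program A

Total debts = (105 + 3,390 + 1,855 + 175 + 510 + 1,100) = 7,135; DTI = 7,135/20,850 = 34.2%.
LTV = 503,500/464,500 = 108.4%.
Reserves = 57,650/3,390 = 17.0 months.
Program A: score 757 ≥ 620; DTI 34.2% ≤ 36%; reserves 17.0 ≥ 6 mo → qualifies.
Program B: score 757 ≥ 620; DTI 34.2% ≤ 40%; LTV 108.4% > 100%; employment 72 ≥ 24 mo → does not qualify.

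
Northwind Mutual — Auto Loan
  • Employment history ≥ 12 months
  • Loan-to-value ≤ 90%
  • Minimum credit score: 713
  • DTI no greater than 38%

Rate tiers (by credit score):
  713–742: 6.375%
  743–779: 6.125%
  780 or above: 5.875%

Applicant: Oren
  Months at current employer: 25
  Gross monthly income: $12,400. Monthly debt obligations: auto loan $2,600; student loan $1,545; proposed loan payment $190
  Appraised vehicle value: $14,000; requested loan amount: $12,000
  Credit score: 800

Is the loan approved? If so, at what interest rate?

Approved at 5.875%

Credit score 800 ≥ 713 (meets minimum)
Loan-to-value = 12,000/14,000 = 85.7% — pass (90% max)
Employment 25 ≥ 12 months
Total monthly debts = (2,600 + 1,545 + 190) = 4,335. DTI: 4,335 ÷ 12,400 = 35%, within the 38% cap
All requirements met. Score 800 falls in the 780 or above tier → 5.875%.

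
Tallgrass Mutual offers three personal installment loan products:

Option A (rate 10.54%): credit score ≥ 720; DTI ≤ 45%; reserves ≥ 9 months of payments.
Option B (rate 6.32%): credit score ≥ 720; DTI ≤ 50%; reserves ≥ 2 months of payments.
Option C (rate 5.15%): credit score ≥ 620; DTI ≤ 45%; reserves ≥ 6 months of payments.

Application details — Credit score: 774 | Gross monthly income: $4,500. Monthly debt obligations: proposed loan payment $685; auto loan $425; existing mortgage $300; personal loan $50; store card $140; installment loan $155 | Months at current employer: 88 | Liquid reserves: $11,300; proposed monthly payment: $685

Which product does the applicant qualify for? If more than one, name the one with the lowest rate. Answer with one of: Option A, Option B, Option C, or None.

Option C

Total debts = (685 + 425 + 300 + 50 + 140 + 155) = 1,755; DTI = 1,755/4,500 = 39%.
Reserves = 11,300/685 = 16.5 months.
Option A: score 774 ≥ 720; DTI 39% ≤ 45%; reserves 16.5 ≥ 9 mo → qualifies.
Option B: score 774 ≥ 720; DTI 39% ≤ 50%; reserves 16.5 ≥ 2 mo → qualifies.
Option C: score 774 ≥ 620; DTI 39% ≤ 45%; reserves 16.5 ≥ 6 mo → qualifies.
Qualifying: Option A, Option B, Option C. Lowest rate is 5.15% → Option C.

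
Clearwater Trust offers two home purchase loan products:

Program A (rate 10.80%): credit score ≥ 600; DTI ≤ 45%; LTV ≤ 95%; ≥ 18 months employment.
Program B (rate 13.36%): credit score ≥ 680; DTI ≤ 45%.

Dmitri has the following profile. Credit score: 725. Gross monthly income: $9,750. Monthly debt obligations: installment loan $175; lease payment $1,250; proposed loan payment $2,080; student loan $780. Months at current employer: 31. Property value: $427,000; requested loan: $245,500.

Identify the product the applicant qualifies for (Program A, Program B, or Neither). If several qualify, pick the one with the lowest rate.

Program A

Total debts = (175 + 1,250 + 2,080 + 780) = 4,285; DTI = 4,285/9,750 = 43.9%.
LTV = 245,500/427,000 = 57.5%.
Program A: score 725 ≥ 600; DTI 43.9% ≤ 45%; LTV 57.5% ≤ 95%; employment 31 ≥ 18 mo → qualifies.
Program B: score 725 ≥ 680; DTI 43.9% ≤ 45% → qualifies.
Qualifying: Program A, Program B. Lowest rate is 10.80% → Program A.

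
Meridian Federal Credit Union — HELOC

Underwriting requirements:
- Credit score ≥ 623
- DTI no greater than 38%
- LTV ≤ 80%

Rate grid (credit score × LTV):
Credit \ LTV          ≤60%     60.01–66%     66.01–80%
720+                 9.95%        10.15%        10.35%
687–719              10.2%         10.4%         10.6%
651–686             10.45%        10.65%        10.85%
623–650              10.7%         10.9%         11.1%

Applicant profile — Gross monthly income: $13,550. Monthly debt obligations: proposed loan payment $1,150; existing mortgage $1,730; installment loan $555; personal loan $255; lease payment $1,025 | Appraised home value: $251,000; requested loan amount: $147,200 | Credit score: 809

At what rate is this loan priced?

9.95%

Credit score 809 ≥ 623; Total monthly debts = (1,150 + 1,730 + 555 + 255 + 1,025) = 4,715. DTI = 4,715/13,550 = 34.8% ≤ 38%
LTV: 147,200 ÷ 251,000 = 58.6%, within 80% cap
Score 809 is in the 720+ band; LTV 58.6% is in the ≤60% band → 9.95%.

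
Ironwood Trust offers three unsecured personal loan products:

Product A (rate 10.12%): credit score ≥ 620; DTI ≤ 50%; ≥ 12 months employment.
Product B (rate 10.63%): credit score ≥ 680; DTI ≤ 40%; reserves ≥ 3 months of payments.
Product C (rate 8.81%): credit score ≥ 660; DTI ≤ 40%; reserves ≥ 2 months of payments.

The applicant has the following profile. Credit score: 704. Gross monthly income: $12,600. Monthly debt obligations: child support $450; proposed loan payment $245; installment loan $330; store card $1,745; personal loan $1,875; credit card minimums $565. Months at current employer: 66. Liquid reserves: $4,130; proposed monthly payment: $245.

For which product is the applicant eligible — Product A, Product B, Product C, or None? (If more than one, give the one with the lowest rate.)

Product A

Total debts = (450 + 245 + 330 + 1,745 + 1,875 + 565) = 5,210; DTI = 5,210/12,600 = 41.3%.
Reserves = 4,130/245 = 16.9 months.
Product A: score 704 ≥ 620; DTI 41.3% ≤ 50%; employment 66 ≥ 12 mo → qualifies.
Product B: score 704 ≥ 680; DTI 41.3% > 40%; reserves 16.9 ≥ 3 mo → does not qualify.
Product C: score 704 ≥ 660; DTI 41.3% > 40%; reserves 16.9 ≥ 2 mo → does not qualify.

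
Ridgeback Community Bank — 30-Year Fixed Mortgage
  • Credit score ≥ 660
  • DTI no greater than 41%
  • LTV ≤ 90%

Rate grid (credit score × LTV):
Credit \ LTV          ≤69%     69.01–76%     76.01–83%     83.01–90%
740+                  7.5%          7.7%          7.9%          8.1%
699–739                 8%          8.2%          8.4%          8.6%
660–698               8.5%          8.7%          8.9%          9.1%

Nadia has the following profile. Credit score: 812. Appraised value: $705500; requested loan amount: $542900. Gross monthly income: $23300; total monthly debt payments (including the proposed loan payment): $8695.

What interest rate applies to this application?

Credit score 812 ≥ 660; DTI: 8,695 ÷ 23,300 = 37.3%, within the 41% cap
LTV: 542,900 ÷ 705,500 = 77%, within 90% cap
Credit 812 → row 740+; LTV 77% → column 76.01–83%. Grid cell → 7.9%.

7.9%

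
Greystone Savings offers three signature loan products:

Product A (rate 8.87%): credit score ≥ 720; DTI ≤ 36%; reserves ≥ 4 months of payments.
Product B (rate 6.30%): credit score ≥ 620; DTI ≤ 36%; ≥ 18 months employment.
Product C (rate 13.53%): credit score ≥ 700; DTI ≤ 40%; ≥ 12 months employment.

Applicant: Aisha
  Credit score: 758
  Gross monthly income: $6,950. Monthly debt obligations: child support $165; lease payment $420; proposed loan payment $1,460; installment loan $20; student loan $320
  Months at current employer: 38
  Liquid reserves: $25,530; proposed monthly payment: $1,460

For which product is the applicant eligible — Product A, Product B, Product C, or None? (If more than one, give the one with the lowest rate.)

Product B

Total debts = (165 + 420 + 1,460 + 20 + 320) = 2,385; DTI = 2,385/6,950 = 34.3%.
Reserves = 25,530/1,460 = 17.5 months.
Product A: score 758 ≥ 720; DTI 34.3% ≤ 36%; reserves 17.5 ≥ 4 mo → qualifies.
Product B: score 758 ≥ 620; DTI 34.3% ≤ 36%; employment 38 ≥ 18 mo → qualifies.
Product C: score 758 ≥ 700; DTI 34.3% ≤ 40%; employment 38 ≥ 12 mo → qualifies.
Qualifying: Product A, Product B, Product C. Lowest rate is 6.30% → Product B.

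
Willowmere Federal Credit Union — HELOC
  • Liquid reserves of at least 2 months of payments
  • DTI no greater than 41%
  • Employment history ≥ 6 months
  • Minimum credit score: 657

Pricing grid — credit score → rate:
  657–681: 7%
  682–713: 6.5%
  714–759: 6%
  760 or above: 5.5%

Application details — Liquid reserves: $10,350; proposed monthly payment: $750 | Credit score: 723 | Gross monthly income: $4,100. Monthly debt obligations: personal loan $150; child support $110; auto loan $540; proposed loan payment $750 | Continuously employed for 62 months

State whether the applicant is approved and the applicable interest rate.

Credit score 723 ≥ 657 (meets minimum)
Employment 62 ≥ 6 months
Liquid reserves cover 10,350/750 = 13.8 months — ≥ 2 required
Total monthly debts = (150 + 110 + 540 + 750) = 1,550. DTI = 1,550/4,100 = 37.8% ≤ 41%
All requirements met. Score 723 falls in the 714–759 tier → 6%.

Approved at 6%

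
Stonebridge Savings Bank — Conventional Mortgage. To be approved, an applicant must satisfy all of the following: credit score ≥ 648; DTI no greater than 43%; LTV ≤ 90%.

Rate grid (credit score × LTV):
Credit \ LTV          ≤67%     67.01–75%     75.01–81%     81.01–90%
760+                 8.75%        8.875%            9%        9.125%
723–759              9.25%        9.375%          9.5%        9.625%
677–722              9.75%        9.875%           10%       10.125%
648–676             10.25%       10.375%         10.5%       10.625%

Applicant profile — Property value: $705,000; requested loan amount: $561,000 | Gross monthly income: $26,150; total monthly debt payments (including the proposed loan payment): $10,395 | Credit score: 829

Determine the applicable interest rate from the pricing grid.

Credit score 829 ≥ 648; DTI = 10,395/26,150 = 39.8% ≤ 43%
LTV: 561,000 ÷ 705,000 = 79.6%, within 90% cap
Score 829 is in the 760+ band; LTV 79.6% is in the 75.01–81% band → 9%.

9%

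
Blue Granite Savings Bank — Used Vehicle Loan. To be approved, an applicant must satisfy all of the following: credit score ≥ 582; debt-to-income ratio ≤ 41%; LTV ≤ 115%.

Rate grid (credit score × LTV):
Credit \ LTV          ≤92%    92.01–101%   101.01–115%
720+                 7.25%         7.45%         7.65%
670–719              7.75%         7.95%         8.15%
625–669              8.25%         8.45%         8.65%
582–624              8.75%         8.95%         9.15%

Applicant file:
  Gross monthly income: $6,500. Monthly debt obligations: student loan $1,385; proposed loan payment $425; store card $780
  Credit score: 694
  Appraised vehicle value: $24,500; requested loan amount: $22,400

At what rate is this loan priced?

7.75%

Credit score 694 ≥ 582; Total monthly debts = (1,385 + 425 + 780) = 2,590. DTI = 2,590/6,500 = 39.8% ≤ 41%
Loan-to-value = 22,400/24,500 = 91.4% — pass (115% max)
Score 694 is in the 670–719 band; LTV 91.4% is in the ≤92% band → 7.75%.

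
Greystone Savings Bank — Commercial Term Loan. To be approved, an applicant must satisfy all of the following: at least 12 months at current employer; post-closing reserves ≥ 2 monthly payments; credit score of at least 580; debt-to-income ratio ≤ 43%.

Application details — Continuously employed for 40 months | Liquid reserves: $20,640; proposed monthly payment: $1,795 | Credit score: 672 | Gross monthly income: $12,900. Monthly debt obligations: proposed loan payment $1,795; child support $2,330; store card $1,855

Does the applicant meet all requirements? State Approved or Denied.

Denied

Employment 40 ≥ 12 months
Reserves: 20,640 ÷ 1,795 = 11.5 months (meets 2-month minimum)
Credit score 672 ≥ 580 (meets)
Total monthly debts = (1,795 + 2,330 + 1,855) = 5,980. DTI = 5,980/12,900 = 46.4% > 43%
Fails on DTI.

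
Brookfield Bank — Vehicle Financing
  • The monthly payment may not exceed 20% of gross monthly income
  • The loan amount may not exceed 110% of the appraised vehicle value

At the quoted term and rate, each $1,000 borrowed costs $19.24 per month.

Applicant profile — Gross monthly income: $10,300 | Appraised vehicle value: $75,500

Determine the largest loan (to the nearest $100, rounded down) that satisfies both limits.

Payment cap: 20% × $10,300 = $2,060/month.
At $19.24 per $1,000, that supports 2,060/19.24 × 1,000 ≈ $107,068 → $107,000.
LTV cap: 110% × $75,500 = $83,050 → $83,000.
Binding constraint: loan-to-value.

$83,000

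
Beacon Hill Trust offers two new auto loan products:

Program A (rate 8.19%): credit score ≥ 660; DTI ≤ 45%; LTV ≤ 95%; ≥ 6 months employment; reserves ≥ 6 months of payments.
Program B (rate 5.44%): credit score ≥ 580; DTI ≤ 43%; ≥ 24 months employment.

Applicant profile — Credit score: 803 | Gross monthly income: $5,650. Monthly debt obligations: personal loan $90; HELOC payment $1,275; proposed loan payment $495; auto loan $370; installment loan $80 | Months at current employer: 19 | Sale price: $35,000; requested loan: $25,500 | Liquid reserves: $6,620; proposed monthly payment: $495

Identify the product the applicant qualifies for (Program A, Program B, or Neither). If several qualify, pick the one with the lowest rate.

Total debts = (90 + 1,275 + 495 + 370 + 80) = 2,310; DTI = 2,310/5,650 = 40.9%.
LTV = 25,500/35,000 = 72.9%.
Reserves = 6,620/495 = 13.4 months.
Program A: score 803 ≥ 660; DTI 40.9% ≤ 45%; LTV 72.9% ≤ 95%; employment 19 ≥ 6 mo; reserves 13.4 ≥ 6 mo → qualifies.
Program B: score 803 ≥ 580; DTI 40.9% ≤ 43%; employment 19 < 24 mo → does not qualify.

Program A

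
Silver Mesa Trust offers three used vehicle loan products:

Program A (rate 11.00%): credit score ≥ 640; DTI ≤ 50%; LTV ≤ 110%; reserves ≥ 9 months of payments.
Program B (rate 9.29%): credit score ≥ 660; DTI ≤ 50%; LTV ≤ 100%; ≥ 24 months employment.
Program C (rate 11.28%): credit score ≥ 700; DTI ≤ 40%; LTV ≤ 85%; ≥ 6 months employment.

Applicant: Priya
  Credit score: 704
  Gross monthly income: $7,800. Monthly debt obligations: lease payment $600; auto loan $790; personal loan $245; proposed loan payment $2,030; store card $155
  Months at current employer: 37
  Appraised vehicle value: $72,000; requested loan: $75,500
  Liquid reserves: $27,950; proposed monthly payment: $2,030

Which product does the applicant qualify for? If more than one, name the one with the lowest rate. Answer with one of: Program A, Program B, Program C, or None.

Program A

Total debts = (600 + 790 + 245 + 2,030 + 155) = 3,820; DTI = 3,820/7,800 = 49%.
LTV = 75,500/72,000 = 104.9%.
Reserves = 27,950/2,030 = 13.8 months.
Program A: score 704 ≥ 640; DTI 49% ≤ 50%; LTV 104.9% ≤ 110%; reserves 13.8 ≥ 9 mo → qualifies.
Program B: score 704 ≥ 660; DTI 49% ≤ 50%; LTV 104.9% > 100%; employment 37 ≥ 24 mo → does not qualify.
Program C: score 704 ≥ 700; DTI 49% > 40%; LTV 104.9% > 85%; employment 37 ≥ 6 mo → does not qualify.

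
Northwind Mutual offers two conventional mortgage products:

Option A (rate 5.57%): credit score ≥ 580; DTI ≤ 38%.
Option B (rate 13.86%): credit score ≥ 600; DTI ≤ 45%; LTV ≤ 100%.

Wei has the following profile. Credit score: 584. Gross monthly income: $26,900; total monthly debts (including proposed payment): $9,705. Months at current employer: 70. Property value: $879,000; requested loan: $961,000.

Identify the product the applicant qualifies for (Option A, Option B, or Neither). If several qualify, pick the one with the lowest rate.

DTI = 9,705/26,900 = 36.1%.
LTV = 961,000/879,000 = 109.3%.
Option A: score 584 ≥ 580; DTI 36.1% ≤ 38% → qualifies.
Option B: score 584 < 600; DTI 36.1% ≤ 45%; LTV 109.3% > 100% → does not qualify.

Option A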